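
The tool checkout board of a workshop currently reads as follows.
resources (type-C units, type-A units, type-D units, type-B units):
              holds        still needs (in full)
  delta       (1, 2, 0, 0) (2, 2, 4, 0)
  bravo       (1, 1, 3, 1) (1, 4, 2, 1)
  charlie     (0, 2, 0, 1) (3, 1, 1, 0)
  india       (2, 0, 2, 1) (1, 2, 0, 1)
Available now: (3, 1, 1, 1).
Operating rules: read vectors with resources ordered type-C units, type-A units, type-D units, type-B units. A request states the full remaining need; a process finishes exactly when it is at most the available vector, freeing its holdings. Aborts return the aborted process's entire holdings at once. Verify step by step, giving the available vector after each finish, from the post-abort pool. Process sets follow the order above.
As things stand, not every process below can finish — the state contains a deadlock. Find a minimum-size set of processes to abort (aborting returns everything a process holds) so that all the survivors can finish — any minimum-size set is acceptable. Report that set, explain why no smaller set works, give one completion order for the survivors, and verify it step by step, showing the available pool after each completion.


Abort bravo.
Key observation: delta had no path to completion before; after the abort of bravo ((1, 1, 3, 1) returned), step 3 is where it fits.
Minimality: the empty abort set fails — the state is deadlocked as it stands.
The survivors complete as charlie, india, delta. Walking it through (starting from the post-abort pool):
  pool = (4, 2, 4, 2)
  charlie needs (3, 1, 1, 0) <= (4, 2, 4, 2) -> finishes; pool += (0, 2, 0, 1) = (4, 4, 4, 3)
  india needs (1, 2, 0, 1) <= (4, 4, 4, 3) -> finishes; pool += (2, 0, 2, 1) = (6, 4, 6, 4)
  delta needs (2, 2, 4, 0) <= (6, 4, 6, 4) -> finishes; pool += (1, 2, 0, 0) = (7, 6, 6, 4)


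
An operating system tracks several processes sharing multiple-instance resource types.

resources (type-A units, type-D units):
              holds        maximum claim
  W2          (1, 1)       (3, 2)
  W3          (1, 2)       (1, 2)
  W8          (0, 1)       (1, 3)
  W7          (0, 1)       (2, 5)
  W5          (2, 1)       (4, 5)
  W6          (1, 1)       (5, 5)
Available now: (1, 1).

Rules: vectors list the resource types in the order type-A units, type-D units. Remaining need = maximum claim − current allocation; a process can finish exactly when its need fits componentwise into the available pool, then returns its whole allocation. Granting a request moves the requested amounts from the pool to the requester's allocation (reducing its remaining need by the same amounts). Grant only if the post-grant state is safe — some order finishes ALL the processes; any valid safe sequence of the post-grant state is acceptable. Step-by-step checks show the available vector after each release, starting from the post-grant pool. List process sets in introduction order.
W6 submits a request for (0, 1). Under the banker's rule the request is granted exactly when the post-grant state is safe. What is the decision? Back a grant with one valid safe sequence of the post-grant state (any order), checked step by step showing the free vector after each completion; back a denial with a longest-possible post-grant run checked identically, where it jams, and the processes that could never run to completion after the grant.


GRANT: granting preserves safety; a valid post-grant sequence is W3, W8, W2, W5, W6, W7.
Key observation: the grant leaves (1, 0) free — enough for W3, whose release restarts the cascade.
Step-by-step check of the post-grant state:
  pool = (1, 0)
  W3: need (0, 0) fits (1, 0); releases (1, 2), pool now (2, 2)
  W8: need (1, 2) fits (2, 2); releases (0, 1), pool now (2, 3)
  W2: need (2, 1) fits (2, 3); releases (1, 1), pool now (3, 4)
  W5: need (2, 4) fits (3, 4); releases (2, 1), pool now (5, 5)
  W6: need (4, 3) fits (5, 5); releases (1, 2), pool now (6, 7)
  W7: need (2, 4) fits (6, 7); releases (0, 1), pool now (6, 8)


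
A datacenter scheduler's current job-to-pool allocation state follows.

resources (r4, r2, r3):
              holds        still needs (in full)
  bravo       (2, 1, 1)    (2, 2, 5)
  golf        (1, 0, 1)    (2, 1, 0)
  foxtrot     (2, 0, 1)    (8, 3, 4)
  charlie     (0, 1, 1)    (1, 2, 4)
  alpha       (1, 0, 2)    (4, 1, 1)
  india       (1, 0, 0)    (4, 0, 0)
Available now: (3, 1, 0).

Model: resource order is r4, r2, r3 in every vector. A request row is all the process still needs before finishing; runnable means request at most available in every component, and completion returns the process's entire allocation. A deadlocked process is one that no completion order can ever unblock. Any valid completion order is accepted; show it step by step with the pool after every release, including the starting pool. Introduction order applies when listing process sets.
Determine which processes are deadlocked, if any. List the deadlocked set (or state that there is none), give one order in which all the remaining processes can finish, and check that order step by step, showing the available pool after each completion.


Deadlocked set: bravo, foxtrot and charlie.
Key observation: the pool after golf, india, alpha is (6, 1, 3); every surviving request exceeds it in r2, so progress ends there.
The rest can finish in the order golf, india, alpha. Check, step by step:
  pool = (3, 1, 0)
  golf: need (2, 1, 0) fits (3, 1, 0); releases (1, 0, 1), pool now (4, 1, 1)
  india: need (4, 0, 0) fits (4, 1, 1); releases (1, 0, 0), pool now (5, 1, 1)
  alpha: need (4, 1, 1) fits (5, 1, 1); releases (1, 0, 2), pool now (6, 1, 3)
The stuck group stays short no matter what:
  blocked: bravo wants (2, 2, 5), pool (6, 1, 3) — not enough r2 and r3
  blocked: foxtrot wants (8, 3, 4), pool (6, 1, 3) — not enough r4, r2 and r3
  blocked: charlie wants (1, 2, 4), pool (6, 1, 3) — not enough r2 and r3


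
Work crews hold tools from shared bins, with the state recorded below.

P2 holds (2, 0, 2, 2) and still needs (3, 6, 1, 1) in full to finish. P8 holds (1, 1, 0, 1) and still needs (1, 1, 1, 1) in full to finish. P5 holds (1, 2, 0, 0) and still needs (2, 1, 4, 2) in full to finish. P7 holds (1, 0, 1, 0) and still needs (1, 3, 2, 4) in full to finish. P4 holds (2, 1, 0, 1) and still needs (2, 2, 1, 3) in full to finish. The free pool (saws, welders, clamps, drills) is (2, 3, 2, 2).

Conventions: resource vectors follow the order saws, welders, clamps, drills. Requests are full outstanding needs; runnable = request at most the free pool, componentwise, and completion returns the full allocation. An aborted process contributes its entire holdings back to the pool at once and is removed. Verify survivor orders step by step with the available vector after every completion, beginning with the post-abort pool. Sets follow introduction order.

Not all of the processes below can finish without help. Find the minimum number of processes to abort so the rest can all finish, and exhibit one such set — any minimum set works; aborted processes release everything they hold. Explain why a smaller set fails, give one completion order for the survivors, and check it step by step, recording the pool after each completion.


The answer: abort P5.
Key observation: P2 had no path to completion before; after the abort of P5 ((1, 2, 0, 0) returned), step 2 is where it fits.
Minimality: the empty abort set fails — the state is deadlocked as it stands.
One survivor order: P8, P2, P4, P7. Verifying each step (post-abort pool first):
  pool = (3, 5, 2, 2)
  P8 needs (1, 1, 1, 1) <= (3, 5, 2, 2) -> finishes; pool += (1, 1, 0, 1) = (4, 6, 2, 3)
  P2 needs (3, 6, 1, 1) <= (4, 6, 2, 3) -> finishes; pool += (2, 0, 2, 2) = (6, 6, 4, 5)
  P4 needs (2, 2, 1, 3) <= (6, 6, 4, 5) -> finishes; pool += (2, 1, 0, 1) = (8, 7, 4, 6)
  P7 needs (1, 3, 2, 4) <= (8, 7, 4, 6) -> finishes; pool += (1, 0, 1, 0) = (9, 7, 5, 6)


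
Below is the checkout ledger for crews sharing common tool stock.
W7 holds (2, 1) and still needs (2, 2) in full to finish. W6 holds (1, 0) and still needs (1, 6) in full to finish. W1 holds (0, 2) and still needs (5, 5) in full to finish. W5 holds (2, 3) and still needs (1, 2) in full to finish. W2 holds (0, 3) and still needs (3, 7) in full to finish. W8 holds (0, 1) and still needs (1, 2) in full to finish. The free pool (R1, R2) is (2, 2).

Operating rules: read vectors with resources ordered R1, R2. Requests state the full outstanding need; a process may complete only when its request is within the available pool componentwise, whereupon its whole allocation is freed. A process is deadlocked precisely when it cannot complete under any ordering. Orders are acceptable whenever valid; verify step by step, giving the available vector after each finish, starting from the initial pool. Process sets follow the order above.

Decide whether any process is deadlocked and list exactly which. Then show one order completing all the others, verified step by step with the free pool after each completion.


The deadlocked set is empty.
Key observation: beginning at W5, releases accumulate fast enough that every process eventually fits.
One completion order for the rest: W5, W8, W7, W2, W1, W6. Check, step by step:
  pool = (2, 2)
  W5: need (1, 2) fits (2, 2); releases (2, 3), pool now (4, 5)
  W8: need (1, 2) fits (4, 5); releases (0, 1), pool now (4, 6)
  W7: need (2, 2) fits (4, 6); releases (2, 1), pool now (6, 7)
  W2: need (3, 7) fits (6, 7); releases (0, 3), pool now (6, 10)
  W1: need (5, 5) fits (6, 10); releases (0, 2), pool now (6, 12)
  W6: need (1, 6) fits (6, 12); releases (1, 0), pool now (7, 12)


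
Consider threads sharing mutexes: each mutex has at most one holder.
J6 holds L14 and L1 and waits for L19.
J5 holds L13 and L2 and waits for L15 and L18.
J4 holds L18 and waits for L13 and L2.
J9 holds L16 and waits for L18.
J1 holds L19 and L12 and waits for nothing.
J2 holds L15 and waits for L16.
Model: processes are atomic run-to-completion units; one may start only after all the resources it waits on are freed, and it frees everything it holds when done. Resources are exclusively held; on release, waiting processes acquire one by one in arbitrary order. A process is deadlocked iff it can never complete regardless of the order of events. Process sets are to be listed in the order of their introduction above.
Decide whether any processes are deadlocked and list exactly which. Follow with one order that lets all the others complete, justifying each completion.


The deadlocked set is J5, J4, J9 and J2.
Key observation: the knot is the closed ring of waits J5 -> J4 -> J5; J9 and J2 are caught in further circular waits.
The rest can finish in the order J1, J6.
Step-by-step check:
  J1 waits on nothing -> runs at once and releases L19 and L12
  J6: everything it awaited (L19) is free; runs, freeing L14 and L1


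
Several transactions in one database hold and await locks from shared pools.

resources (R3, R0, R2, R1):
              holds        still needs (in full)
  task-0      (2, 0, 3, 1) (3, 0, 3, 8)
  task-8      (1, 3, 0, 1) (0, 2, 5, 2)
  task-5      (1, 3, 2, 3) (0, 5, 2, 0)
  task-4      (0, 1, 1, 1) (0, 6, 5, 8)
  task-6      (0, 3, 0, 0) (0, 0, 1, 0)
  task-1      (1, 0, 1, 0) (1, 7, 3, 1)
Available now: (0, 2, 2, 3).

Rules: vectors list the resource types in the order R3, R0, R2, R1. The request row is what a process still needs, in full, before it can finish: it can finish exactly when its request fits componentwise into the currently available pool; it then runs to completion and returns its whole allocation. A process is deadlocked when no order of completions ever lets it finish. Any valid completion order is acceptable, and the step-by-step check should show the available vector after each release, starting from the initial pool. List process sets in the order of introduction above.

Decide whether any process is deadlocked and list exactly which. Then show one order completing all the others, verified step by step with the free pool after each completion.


Deadlocked: task-0 and task-4.
Key observation: after task-6, task-5, task-1, task-8 complete, (3, 11, 5, 7) is the best the pool ever gets, yet each leftover process wants more R1.
One completion order for the rest: task-6, task-5, task-1, task-8. Verifying each step:
  pool = (0, 2, 2, 3)
  run task-6 (needs (0, 0, 1, 0), free (0, 2, 2, 3)); after release of (0, 3, 0, 0) the pool is (0, 5, 2, 3)
  run task-5 (needs (0, 5, 2, 0), free (0, 5, 2, 3)); after release of (1, 3, 2, 3) the pool is (1, 8, 4, 6)
  run task-1 (needs (1, 7, 3, 1), free (1, 8, 4, 6)); after release of (1, 0, 1, 0) the pool is (2, 8, 5, 6)
  run task-8 (needs (0, 2, 5, 2), free (2, 8, 5, 6)); after release of (1, 3, 0, 1) the pool is (3, 11, 5, 7)
The blocked processes can never fit:
  blocked: task-0 wants (3, 0, 3, 8), pool (3, 11, 5, 7) — not enough R1
  blocked: task-4 wants (0, 6, 5, 8), pool (3, 11, 5, 7) — not enough R1


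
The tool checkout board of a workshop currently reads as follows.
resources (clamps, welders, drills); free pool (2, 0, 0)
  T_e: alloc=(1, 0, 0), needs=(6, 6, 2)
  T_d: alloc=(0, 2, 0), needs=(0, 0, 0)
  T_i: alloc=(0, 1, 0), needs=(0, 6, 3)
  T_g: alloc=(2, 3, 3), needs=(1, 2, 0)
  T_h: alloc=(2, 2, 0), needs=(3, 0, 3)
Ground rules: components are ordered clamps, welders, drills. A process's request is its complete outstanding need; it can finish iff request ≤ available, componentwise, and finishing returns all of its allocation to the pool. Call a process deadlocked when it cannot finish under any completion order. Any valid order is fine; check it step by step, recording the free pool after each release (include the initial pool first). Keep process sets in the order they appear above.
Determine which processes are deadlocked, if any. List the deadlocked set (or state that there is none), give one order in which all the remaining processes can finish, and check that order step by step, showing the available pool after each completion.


No process is deadlocked.
Key observation: no deadlock: T_d fits now, and the freed resources carry the rest through.
The rest can finish in the order T_d, T_g, T_h, T_e, T_i. Walking it through:
  pool = (2, 0, 0)
  T_d needs (0, 0, 0) <= (2, 0, 0) -> finishes; pool += (0, 2, 0) = (2, 2, 0)
  T_g needs (1, 2, 0) <= (2, 2, 0) -> finishes; pool += (2, 3, 3) = (4, 5, 3)
  T_h needs (3, 0, 3) <= (4, 5, 3) -> finishes; pool += (2, 2, 0) = (6, 7, 3)
  T_e needs (6, 6, 2) <= (6, 7, 3) -> finishes; pool += (1, 0, 0) = (7, 7, 3)
  T_i needs (0, 6, 3) <= (7, 7, 3) -> finishes; pool += (0, 1, 0) = (7, 8, 3)


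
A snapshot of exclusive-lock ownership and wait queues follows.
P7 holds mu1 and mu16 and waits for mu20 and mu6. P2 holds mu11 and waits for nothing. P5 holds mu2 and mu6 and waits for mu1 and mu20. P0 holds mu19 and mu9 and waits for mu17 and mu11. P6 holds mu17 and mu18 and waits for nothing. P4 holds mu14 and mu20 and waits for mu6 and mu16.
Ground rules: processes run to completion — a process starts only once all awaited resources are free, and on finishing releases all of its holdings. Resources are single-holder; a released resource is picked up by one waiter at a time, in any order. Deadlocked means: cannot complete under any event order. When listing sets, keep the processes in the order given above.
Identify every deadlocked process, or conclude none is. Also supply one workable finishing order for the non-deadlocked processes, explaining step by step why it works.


Deadlocked set: P7, P5 and P4.
Key observation: the wait chain closes on itself along P7 -> P5 -> P7; P4 is caught in further circular waits.
The rest can finish in the order P6, P2, P0.
Walking it through:
  P6 waits on nothing -> runs at once and releases mu17 and mu18
  P2 waits on nothing -> runs at once and releases mu11
  P0: everything it awaited (mu17 and mu11) is free; runs, freeing mu19 and mu9


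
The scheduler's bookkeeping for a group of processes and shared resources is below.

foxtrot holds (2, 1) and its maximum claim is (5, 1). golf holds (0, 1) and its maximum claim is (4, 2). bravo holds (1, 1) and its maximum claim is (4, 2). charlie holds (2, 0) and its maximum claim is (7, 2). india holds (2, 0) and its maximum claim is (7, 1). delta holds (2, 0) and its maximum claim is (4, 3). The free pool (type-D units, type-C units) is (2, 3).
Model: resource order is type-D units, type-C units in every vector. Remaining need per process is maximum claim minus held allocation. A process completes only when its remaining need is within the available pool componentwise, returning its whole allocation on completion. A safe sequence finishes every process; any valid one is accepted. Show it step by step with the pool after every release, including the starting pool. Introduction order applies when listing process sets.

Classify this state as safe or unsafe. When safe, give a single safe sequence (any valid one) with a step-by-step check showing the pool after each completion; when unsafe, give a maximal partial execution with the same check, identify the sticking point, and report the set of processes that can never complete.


The state is SAFE; one workable sequence: delta, bravo, charlie, golf, india, foxtrot.
Key observation: at delta the run first touches a limit — (2, 3) against (2, 3), exact on a resource it actually requests.
Check, step by step:
  pool = (2, 3)
  delta needs (2, 3) <= (2, 3) -> finishes; pool += (2, 0) = (4, 3)
  bravo needs (3, 1) <= (4, 3) -> finishes; pool += (1, 1) = (5, 4)
  charlie needs (5, 2) <= (5, 4) -> finishes; pool += (2, 0) = (7, 4)
  golf needs (4, 1) <= (7, 4) -> finishes; pool += (0, 1) = (7, 5)
  india needs (5, 1) <= (7, 5) -> finishes; pool += (2, 0) = (9, 5)
  foxtrot needs (3, 0) <= (9, 5) -> finishes; pool += (2, 1) = (11, 6)


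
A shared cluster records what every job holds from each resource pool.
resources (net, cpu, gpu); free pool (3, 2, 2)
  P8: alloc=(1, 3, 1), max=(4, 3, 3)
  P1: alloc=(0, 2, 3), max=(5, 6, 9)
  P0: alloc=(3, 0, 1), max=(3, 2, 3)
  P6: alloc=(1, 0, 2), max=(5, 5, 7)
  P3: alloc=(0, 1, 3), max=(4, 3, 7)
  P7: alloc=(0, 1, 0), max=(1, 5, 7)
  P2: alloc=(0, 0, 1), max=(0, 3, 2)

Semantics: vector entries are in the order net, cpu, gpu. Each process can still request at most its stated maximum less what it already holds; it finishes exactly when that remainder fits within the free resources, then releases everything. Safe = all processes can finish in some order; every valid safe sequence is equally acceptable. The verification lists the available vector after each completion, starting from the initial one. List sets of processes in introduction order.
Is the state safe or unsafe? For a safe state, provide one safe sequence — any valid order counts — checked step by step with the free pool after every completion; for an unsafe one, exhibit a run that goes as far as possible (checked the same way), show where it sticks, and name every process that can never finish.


SAFE — a valid safe sequence is P8, P0, P3, P1, P7, P6, P2.
Key observation: the first exact fit in this order is P8 — it needs (3, 0, 2) with (3, 2, 2) free, meeting a requested resource to the last unit.
Step-by-step check:
  pool = (3, 2, 2)
  P8: need (3, 0, 2) fits (3, 2, 2); releases (1, 3, 1), pool now (4, 5, 3)
  P0: need (0, 2, 2) fits (4, 5, 3); releases (3, 0, 1), pool now (7, 5, 4)
  P3: need (4, 2, 4) fits (7, 5, 4); releases (0, 1, 3), pool now (7, 6, 7)
  P1: need (5, 4, 6) fits (7, 6, 7); releases (0, 2, 3), pool now (7, 8, 10)
  P7: need (1, 4, 7) fits (7, 8, 10); releases (0, 1, 0), pool now (7, 9, 10)
  P6: need (4, 5, 5) fits (7, 9, 10); releases (1, 0, 2), pool now (8, 9, 12)
  P2: need (0, 3, 1) fits (8, 9, 12); releases (0, 0, 1), pool now (8, 9, 13)


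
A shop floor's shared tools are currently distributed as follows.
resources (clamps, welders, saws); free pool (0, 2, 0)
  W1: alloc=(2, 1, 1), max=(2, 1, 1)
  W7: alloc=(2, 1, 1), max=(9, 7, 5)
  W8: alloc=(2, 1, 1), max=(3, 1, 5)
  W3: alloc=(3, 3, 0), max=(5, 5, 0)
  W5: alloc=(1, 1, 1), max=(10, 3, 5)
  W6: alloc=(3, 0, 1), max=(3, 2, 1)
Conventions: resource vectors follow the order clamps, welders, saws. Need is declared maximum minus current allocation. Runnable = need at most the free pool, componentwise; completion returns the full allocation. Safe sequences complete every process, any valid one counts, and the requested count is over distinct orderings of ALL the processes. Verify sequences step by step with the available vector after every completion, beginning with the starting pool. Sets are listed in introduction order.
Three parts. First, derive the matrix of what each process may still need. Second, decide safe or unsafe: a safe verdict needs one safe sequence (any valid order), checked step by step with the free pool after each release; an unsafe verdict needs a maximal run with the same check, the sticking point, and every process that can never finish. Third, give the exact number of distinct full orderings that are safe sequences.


(1) Need matrix, components ordered clamps, welders, saws:
  W1: (0, 0, 0)
  W7: (7, 6, 4)
  W8: (1, 0, 4)
  W3: (2, 2, 0)
  W5: (9, 2, 4)
  W6: (0, 2, 0)
(2) UNSAFE — no complete ordering exists.
Key observation: even finishing W6, W3, W1 leaves just (8, 6, 2) free — too little saws for any of the remaining processes.
Going as far as possible: W6, W3, W1; after that, nothing fits. Check, step by step:
  pool = (0, 2, 0)
  run W6 (needs (0, 2, 0), free (0, 2, 0)); after release of (3, 0, 1) the pool is (3, 2, 1)
  run W3 (needs (2, 2, 0), free (3, 2, 1)); after release of (3, 3, 0) the pool is (6, 5, 1)
  run W1 (needs (0, 0, 0), free (6, 5, 1)); after release of (2, 1, 1) the pool is (8, 6, 2)
  blocked: W7 wants (7, 6, 4), pool (8, 6, 2) — not enough saws
  blocked: W8 wants (1, 0, 4), pool (8, 6, 2) — not enough saws
  blocked: W5 wants (9, 2, 4), pool (8, 6, 2) — not enough clamps and saws
Permanently blocked: W7, W8 and W5.
(3) Exactly 0 of the possible complete orderings are safe sequences.


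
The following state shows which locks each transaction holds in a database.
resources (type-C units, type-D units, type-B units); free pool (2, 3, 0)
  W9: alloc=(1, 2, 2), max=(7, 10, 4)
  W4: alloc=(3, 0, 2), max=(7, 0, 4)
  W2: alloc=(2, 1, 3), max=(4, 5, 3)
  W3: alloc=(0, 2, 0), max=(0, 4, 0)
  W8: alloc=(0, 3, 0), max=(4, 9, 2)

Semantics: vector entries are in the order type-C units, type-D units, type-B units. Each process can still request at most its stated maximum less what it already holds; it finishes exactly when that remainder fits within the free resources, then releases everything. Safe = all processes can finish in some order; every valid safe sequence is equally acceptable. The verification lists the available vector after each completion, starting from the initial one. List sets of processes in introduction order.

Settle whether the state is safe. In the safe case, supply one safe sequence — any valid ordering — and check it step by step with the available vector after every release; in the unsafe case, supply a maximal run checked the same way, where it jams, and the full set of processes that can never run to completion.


The state is SAFE; one workable sequence: W3, W2, W8, W4, W9.
Key observation: W2 is the earliest step where a requested resource binds exactly: need (2, 4, 0), pool (2, 5, 0) at its turn.
Walking it through:
  pool = (2, 3, 0)
  W3 needs (0, 2, 0) <= (2, 3, 0) -> finishes; pool += (0, 2, 0) = (2, 5, 0)
  W2 needs (2, 4, 0) <= (2, 5, 0) -> finishes; pool += (2, 1, 3) = (4, 6, 3)
  W8 needs (4, 6, 2) <= (4, 6, 3) -> finishes; pool += (0, 3, 0) = (4, 9, 3)
  W4 needs (4, 0, 2) <= (4, 9, 3) -> finishes; pool += (3, 0, 2) = (7, 9, 5)
  W9 needs (6, 8, 2) <= (7, 9, 5) -> finishes; pool += (1, 2, 2) = (8, 11, 7)


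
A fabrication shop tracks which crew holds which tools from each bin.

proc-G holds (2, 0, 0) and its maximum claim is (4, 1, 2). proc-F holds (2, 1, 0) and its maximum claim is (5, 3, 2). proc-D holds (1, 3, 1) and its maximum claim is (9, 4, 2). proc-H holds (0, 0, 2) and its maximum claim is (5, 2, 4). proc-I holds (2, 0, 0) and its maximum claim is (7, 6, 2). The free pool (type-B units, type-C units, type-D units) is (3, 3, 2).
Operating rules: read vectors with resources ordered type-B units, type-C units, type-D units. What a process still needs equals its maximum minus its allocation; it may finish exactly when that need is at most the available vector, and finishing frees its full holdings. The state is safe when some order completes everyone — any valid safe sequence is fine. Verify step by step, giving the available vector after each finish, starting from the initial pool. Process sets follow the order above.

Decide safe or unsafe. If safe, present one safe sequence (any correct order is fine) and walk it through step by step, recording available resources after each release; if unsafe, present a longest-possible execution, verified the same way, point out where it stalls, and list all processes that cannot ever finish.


UNSAFE — no complete ordering exists.
Key observation: after proc-G, proc-H, proc-F the pool peaks at (7, 4, 4), and each blocked process is short somewhere: proc-D on type-B units; proc-I on type-C units.
The run proc-G, proc-H, proc-F cannot be extended any further. Check, step by step:
  pool = (3, 3, 2)
  run proc-G (needs (2, 1, 2), free (3, 3, 2)); after release of (2, 0, 0) the pool is (5, 3, 2)
  run proc-H (needs (5, 2, 2), free (5, 3, 2)); after release of (0, 0, 2) the pool is (5, 3, 4)
  run proc-F (needs (3, 2, 2), free (5, 3, 4)); after release of (2, 1, 0) the pool is (7, 4, 4)
  blocked: proc-D wants (8, 1, 1), pool (7, 4, 4) — not enough type-B units
  blocked: proc-I wants (5, 6, 2), pool (7, 4, 4) — not enough type-C units
Permanently blocked: proc-D and proc-I.


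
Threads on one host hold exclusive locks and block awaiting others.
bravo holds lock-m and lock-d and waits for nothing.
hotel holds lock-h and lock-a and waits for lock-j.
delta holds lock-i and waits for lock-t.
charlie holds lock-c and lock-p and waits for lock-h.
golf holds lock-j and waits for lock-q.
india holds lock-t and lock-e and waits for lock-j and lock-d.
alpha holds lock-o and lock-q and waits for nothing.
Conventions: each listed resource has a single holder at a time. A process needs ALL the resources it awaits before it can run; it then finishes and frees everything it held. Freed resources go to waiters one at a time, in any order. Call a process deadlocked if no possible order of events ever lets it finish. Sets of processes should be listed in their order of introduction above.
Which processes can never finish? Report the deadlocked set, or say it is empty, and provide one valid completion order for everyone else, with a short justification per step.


The deadlocked set is empty.
Key observation: there is no circular wait here — follow any chain and it reaches a process that is free to run now.
A valid finishing order for the others: alpha, bravo, golf, hotel, india, charlie, delta.
Step-by-step check:
  alpha: no waits; runs immediately, freeing lock-o and lock-q
  bravo: no waits; runs immediately, freeing lock-m and lock-d
  golf waits on lock-q — all released -> runs and releases lock-j
  hotel waits on lock-j — all released -> runs and releases lock-h and lock-a
  india waits on lock-j and lock-d — all released -> runs and releases lock-t and lock-e
  charlie waits on lock-h — all released -> runs and releases lock-c and lock-p
  delta waits on lock-t — all released -> runs and releases lock-i


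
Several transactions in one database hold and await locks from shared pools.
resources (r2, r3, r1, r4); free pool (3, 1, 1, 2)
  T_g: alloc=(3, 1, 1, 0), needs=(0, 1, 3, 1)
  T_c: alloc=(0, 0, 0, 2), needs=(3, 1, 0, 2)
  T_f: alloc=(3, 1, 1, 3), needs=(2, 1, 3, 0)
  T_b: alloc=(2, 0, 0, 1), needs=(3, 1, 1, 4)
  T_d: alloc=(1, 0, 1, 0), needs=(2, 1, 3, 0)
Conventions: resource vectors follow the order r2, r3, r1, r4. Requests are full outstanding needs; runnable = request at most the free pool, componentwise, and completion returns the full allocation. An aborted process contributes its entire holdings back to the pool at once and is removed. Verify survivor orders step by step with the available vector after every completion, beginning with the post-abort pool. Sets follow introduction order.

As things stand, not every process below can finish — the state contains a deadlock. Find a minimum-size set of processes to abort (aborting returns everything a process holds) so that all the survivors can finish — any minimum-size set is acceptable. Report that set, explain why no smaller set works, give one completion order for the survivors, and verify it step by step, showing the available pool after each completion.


The answer: abort T_g and T_f.
Key observation: T_d could never have finished before the abort; with (6, 2, 2, 3) returned by T_g and T_f, it fits at step 2.
Why nothing smaller works — every single abort fails: T_g alone leaves T_f blocked (short on r1); T_c alone leaves T_g blocked (short on r1); T_f alone leaves T_g blocked (short on r1); T_b alone leaves T_g blocked (short on r1); T_d alone leaves T_g blocked (short on r1).
One survivor order: T_c, T_d, T_b. Verifying each step (post-abort pool first):
  pool = (9, 3, 3, 5)
  run T_c (needs (3, 1, 0, 2), free (9, 3, 3, 5)); after release of (0, 0, 0, 2) the pool is (9, 3, 3, 7)
  run T_d (needs (2, 1, 3, 0), free (9, 3, 3, 7)); after release of (1, 0, 1, 0) the pool is (10, 3, 4, 7)
  run T_b (needs (3, 1, 1, 4), free (10, 3, 4, 7)); after release of (2, 0, 0, 1) the pool is (12, 3, 4, 8)


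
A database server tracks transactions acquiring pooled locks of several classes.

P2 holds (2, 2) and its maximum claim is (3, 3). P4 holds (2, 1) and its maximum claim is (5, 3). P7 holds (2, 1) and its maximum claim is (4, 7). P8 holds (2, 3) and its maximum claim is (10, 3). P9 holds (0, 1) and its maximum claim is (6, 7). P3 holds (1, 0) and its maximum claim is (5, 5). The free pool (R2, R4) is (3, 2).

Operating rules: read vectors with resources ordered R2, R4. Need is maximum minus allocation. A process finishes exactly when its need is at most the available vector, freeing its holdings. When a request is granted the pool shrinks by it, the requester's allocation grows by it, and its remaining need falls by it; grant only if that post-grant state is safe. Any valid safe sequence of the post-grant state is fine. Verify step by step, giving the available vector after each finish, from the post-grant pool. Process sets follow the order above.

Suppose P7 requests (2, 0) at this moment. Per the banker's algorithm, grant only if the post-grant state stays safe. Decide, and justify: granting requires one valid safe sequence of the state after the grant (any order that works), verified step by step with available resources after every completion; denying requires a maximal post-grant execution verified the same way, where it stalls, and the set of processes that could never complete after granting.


DENY — the pretend-granted state is unsafe.
Key observation: after P2, P4, P3 the pool peaks at (6, 5), and each blocked process is short somewhere: P7 on R4; P8 on R2; P9 on R4.
Pretend the grant happened; the run P2, P4, P3 goes as far as possible. Step-by-step check:
  pool = (1, 2)
  P2: need (1, 1) fits (1, 2); releases (2, 2), pool now (3, 4)
  P4: need (3, 2) fits (3, 4); releases (2, 1), pool now (5, 5)
  P3: need (4, 5) fits (5, 5); releases (1, 0), pool now (6, 5)
  P7 cannot run: need (0, 6) vs free (6, 5) (insufficient R4)
  P8 cannot run: need (8, 0) vs free (6, 5) (insufficient R2)
  P9 cannot run: need (6, 6) vs free (6, 5) (insufficient R4)
Had the request been granted, P7, P8 and P9 could never finish.


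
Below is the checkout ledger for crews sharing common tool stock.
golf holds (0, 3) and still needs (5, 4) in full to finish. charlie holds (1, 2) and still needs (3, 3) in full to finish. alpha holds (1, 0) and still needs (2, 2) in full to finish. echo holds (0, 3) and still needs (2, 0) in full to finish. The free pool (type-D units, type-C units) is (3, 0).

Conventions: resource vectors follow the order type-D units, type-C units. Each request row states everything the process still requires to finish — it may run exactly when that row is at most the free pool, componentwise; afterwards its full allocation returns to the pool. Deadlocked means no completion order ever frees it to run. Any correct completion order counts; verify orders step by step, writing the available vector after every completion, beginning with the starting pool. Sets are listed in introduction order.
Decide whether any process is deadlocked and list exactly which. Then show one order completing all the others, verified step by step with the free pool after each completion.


The deadlocked set is empty.
Key observation: the pool covers echo at once, and every later process fits after earlier releases.
A valid finishing order for the others: echo, charlie, alpha, golf. Verifying each step:
  pool = (3, 0)
  run echo (needs (2, 0), free (3, 0)); after release of (0, 3) the pool is (3, 3)
  run charlie (needs (3, 3), free (3, 3)); after release of (1, 2) the pool is (4, 5)
  run alpha (needs (2, 2), free (4, 5)); after release of (1, 0) the pool is (5, 5)
  run golf (needs (5, 4), free (5, 5)); after release of (0, 3) the pool is (5, 8)


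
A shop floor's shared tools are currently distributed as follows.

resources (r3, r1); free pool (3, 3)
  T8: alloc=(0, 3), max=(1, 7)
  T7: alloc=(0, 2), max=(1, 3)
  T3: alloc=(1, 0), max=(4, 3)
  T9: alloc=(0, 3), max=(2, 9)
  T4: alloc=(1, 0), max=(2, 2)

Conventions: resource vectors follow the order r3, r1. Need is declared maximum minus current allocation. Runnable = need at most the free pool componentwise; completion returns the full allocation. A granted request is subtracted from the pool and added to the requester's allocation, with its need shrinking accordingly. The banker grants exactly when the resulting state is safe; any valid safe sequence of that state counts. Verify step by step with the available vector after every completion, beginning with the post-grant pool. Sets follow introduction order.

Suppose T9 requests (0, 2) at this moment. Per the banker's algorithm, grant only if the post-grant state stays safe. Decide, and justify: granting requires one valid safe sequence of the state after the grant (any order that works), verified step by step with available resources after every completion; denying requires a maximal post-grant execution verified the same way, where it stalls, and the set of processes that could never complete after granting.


DENY — the pretend-granted state is unsafe.
Key observation: once T7, T3, T4 finish, the pool peaks at (5, 3) — and every remaining process still needs more r1 than that.
After a pretend grant, a maximal execution: T7, T3, T4 — then nothing else fits. Step-by-step check:
  pool = (3, 1)
  T7 needs (1, 1) <= (3, 1) -> finishes; pool += (0, 2) = (3, 3)
  T3 needs (3, 3) <= (3, 3) -> finishes; pool += (1, 0) = (4, 3)
  T4 needs (1, 2) <= (4, 3) -> finishes; pool += (1, 0) = (5, 3)
  T8 cannot run: need (1, 4) vs free (5, 3) (insufficient r1)
  T9 cannot run: need (2, 4) vs free (5, 3) (insufficient r1)
Processes that could never finish after the grant: T8 and T9.


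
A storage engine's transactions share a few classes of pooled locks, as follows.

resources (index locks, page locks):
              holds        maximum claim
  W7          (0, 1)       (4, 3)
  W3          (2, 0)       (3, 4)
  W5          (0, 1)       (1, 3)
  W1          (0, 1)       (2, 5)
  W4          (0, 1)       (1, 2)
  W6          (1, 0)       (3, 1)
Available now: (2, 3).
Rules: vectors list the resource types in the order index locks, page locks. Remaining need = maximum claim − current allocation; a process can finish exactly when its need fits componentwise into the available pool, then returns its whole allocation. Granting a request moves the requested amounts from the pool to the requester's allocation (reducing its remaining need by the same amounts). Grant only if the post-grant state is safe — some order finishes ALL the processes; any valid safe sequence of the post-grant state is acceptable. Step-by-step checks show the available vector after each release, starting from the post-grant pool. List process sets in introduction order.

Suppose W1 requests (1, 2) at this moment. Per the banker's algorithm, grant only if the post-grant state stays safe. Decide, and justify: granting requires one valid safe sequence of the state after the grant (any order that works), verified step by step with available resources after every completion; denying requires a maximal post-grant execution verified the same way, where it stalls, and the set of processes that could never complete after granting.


GRANT — the state after the grant stays safe, e.g. via W4, W5, W1, W6, W3, W7.
Key observation: post-grant, (1, 1) remains, and an order beginning with W4 completes everyone.
Step-by-step check of the post-grant state:
  pool = (1, 1)
  run W4 (needs (1, 1), free (1, 1)); after release of (0, 1) the pool is (1, 2)
  run W5 (needs (1, 2), free (1, 2)); after release of (0, 1) the pool is (1, 3)
  run W1 (needs (1, 2), free (1, 3)); after release of (1, 3) the pool is (2, 6)
  run W6 (needs (2, 1), free (2, 6)); after release of (1, 0) the pool is (3, 6)
  run W3 (needs (1, 4), free (3, 6)); after release of (2, 0) the pool is (5, 6)
  run W7 (needs (4, 2), free (5, 6)); after release of (0, 1) the pool is (5, 7)


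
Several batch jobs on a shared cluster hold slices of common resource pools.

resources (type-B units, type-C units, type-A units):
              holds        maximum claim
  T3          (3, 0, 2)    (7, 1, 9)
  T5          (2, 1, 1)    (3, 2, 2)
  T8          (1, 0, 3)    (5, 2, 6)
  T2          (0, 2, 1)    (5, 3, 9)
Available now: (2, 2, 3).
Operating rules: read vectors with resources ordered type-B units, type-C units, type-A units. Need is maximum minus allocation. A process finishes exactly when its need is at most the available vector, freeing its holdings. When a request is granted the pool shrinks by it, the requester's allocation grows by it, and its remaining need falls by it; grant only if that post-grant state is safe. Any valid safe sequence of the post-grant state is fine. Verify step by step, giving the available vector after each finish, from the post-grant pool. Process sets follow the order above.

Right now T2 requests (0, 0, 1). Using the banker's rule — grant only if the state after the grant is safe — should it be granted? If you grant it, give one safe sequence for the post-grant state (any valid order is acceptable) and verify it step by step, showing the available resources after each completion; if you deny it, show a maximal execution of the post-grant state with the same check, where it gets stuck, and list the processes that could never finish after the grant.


DENY: after the grant no complete ordering would exist.
Key observation: T5, T8 can finish, but then (5, 3, 6) is all there is, and the blocked group's type-A units demands exceed it.
Pretend the grant happened; the run T5, T8 goes as far as possible. Verifying each step:
  pool = (2, 2, 2)
  T5: need (1, 1, 1) fits (2, 2, 2); releases (2, 1, 1), pool now (4, 3, 3)
  T8: need (4, 2, 3) fits (4, 3, 3); releases (1, 0, 3), pool now (5, 3, 6)
  T3 cannot run: need (4, 1, 7) vs free (5, 3, 6) (insufficient type-A units)
  T2 cannot run: need (5, 1, 7) vs free (5, 3, 6) (insufficient type-A units)
Post-grant, the permanently blocked set is T3 and T2.


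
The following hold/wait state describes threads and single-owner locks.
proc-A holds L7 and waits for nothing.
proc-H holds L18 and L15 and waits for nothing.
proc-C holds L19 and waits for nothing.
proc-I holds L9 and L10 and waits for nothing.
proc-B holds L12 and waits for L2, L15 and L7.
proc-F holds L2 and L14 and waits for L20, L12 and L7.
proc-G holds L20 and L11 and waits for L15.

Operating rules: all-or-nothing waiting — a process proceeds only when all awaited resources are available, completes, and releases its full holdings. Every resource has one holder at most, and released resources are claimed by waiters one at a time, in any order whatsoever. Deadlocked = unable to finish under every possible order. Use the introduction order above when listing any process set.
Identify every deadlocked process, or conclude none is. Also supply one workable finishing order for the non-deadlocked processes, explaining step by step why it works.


Deadlocked: proc-B and proc-F.
Key observation: the knot is the closed ring of waits proc-B -> proc-F -> proc-B; no other process is dragged down with it.
One completion order for the rest: proc-I, proc-H, proc-C, proc-G, proc-A.
Check, step by step:
  proc-I: no waits; runs immediately, freeing L9 and L10
  proc-H: no waits; runs immediately, freeing L18 and L15
  proc-C: no waits; runs immediately, freeing L19
  run proc-G (all its waits — L15 — are resolved); releases L20 and L11
  proc-A: no waits; runs immediately, freeing L7
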